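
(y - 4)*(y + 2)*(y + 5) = y^3 + 3*y^2 - 18*y - 40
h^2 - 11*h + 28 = (h - 7)*(h - 4)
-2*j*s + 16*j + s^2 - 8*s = (-2*j + s)*(s - 8)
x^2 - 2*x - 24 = (x - 6)*(x + 4)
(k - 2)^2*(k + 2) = k^3 - 2*k^2 - 4*k + 8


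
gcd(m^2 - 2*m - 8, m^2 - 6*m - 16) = m + 2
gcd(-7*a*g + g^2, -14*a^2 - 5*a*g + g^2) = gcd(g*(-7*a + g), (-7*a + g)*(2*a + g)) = 7*a - g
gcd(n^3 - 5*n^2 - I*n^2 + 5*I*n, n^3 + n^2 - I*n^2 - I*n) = n^2 - I*n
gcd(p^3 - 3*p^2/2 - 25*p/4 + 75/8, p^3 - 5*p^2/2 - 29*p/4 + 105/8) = p^2 + p - 15/4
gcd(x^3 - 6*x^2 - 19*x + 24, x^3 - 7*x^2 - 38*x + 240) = x - 8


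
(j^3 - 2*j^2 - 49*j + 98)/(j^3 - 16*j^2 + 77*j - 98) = (j + 7)/(j - 7)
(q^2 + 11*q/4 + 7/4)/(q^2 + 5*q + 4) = (q + 7/4)/(q + 4)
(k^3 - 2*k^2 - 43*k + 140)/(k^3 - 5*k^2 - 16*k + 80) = (k + 7)/(k + 4)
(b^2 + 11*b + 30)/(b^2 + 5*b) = (b + 6)/b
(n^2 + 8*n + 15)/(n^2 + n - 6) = (n + 5)/(n - 2)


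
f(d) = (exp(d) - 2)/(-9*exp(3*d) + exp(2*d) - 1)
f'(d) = (exp(d) - 2)*(27*exp(3*d) - 2*exp(2*d))/(-9*exp(3*d) + exp(2*d) - 1)^2 + exp(d)/(-9*exp(3*d) + exp(2*d) - 1)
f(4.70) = -0.00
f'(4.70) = 0.00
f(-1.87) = 1.83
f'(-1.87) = -0.25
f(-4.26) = 1.99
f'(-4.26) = -0.01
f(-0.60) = 0.66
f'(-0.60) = -1.42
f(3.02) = -0.00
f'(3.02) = 0.00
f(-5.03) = 1.99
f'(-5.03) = -0.01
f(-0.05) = 0.13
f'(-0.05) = -0.49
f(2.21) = -0.00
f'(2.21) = 0.00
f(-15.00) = 2.00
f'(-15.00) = 0.00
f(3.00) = 0.00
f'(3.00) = 0.00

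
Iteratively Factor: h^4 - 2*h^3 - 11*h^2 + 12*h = (h + 3)*(h^3 - 5*h^2 + 4*h) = (h - 4)*(h + 3)*(h^2 - h) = (h - 4)*(h - 1)*(h + 3)*(h)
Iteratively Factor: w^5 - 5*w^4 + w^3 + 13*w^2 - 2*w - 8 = (w - 1)*(w^4 - 4*w^3 - 3*w^2 + 10*w + 8) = (w - 4)*(w - 1)*(w^3 - 3*w - 2) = (w - 4)*(w - 2)*(w - 1)*(w^2 + 2*w + 1) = (w - 4)*(w - 2)*(w - 1)*(w + 1)*(w + 1)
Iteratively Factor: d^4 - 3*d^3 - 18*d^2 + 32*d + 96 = (d - 4)*(d^3 + d^2 - 14*d - 24) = (d - 4)*(d + 3)*(d^2 - 2*d - 8) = (d - 4)^2*(d + 3)*(d + 2)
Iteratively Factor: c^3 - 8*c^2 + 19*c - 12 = (c - 1)*(c^2 - 7*c + 12) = (c - 4)*(c - 1)*(c - 3)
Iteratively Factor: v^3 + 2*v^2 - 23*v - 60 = (v - 5)*(v^2 + 7*v + 12) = (v - 5)*(v + 4)*(v + 3)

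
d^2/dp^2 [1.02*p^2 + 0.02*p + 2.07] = 2.04000000000000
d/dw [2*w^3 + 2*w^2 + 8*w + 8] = 6*w^2 + 4*w + 8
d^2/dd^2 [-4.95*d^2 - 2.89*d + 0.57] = -9.90000000000000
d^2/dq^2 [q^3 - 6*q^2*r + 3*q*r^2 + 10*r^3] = 6*q - 12*r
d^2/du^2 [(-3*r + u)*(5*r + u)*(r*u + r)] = 2*r*(2*r + 3*u + 1)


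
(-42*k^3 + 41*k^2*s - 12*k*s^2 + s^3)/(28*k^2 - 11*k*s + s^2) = (6*k^2 - 5*k*s + s^2)/(-4*k + s)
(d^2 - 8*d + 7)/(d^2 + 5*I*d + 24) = (d^2 - 8*d + 7)/(d^2 + 5*I*d + 24)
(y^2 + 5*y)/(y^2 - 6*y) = (y + 5)/(y - 6)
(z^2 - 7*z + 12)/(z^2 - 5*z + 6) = (z - 4)/(z - 2)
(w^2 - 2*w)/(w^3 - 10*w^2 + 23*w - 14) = w/(w^2 - 8*w + 7)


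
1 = 1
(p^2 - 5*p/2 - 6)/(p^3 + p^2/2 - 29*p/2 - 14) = (2*p + 3)/(2*p^2 + 9*p + 7)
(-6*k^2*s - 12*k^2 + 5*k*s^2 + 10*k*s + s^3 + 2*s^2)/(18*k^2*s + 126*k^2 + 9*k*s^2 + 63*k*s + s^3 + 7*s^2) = (-k*s - 2*k + s^2 + 2*s)/(3*k*s + 21*k + s^2 + 7*s)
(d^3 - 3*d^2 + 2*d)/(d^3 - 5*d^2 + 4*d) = (d - 2)/(d - 4)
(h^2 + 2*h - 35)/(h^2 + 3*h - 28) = (h - 5)/(h - 4)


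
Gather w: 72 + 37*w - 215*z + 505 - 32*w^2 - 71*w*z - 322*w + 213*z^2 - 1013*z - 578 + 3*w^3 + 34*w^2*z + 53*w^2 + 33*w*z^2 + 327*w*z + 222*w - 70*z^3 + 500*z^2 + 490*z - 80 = 3*w^3 + w^2*(34*z + 21) + w*(33*z^2 + 256*z - 63) - 70*z^3 + 713*z^2 - 738*z - 81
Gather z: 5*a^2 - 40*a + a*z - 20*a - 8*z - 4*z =5*a^2 - 60*a + z*(a - 12)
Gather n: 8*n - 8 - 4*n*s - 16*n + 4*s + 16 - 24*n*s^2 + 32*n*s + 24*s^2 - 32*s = n*(-24*s^2 + 28*s - 8) + 24*s^2 - 28*s + 8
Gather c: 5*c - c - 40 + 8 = 4*c - 32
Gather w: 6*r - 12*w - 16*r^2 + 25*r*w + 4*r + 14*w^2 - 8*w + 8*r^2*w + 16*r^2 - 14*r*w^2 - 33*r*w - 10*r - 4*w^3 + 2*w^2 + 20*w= -4*w^3 + w^2*(16 - 14*r) + w*(8*r^2 - 8*r)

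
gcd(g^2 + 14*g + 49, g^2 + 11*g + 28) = g + 7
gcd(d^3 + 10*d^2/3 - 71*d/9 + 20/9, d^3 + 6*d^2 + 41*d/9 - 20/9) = d^2 + 14*d/3 - 5/3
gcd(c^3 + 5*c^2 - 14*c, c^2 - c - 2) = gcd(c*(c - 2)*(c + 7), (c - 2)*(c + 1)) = c - 2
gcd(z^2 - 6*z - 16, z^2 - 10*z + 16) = z - 8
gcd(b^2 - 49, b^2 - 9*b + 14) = b - 7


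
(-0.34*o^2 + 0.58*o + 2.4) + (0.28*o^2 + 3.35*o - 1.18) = -0.06*o^2 + 3.93*o + 1.22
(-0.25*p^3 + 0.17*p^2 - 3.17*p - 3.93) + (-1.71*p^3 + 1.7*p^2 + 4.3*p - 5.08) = -1.96*p^3 + 1.87*p^2 + 1.13*p - 9.01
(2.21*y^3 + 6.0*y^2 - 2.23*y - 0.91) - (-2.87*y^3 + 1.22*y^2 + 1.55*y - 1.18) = 5.08*y^3 + 4.78*y^2 - 3.78*y + 0.27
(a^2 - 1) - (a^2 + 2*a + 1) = -2*a - 2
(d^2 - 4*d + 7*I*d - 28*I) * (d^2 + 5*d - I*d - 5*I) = d^4 + d^3 + 6*I*d^3 - 13*d^2 + 6*I*d^2 + 7*d - 120*I*d - 140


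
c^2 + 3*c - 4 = (c - 1)*(c + 4)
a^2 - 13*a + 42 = (a - 7)*(a - 6)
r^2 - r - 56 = (r - 8)*(r + 7)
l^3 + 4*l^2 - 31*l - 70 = (l - 5)*(l + 2)*(l + 7)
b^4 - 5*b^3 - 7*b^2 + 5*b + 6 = (b - 6)*(b - 1)*(b + 1)^2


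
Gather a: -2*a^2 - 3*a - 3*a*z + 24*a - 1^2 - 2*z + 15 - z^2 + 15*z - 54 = -2*a^2 + a*(21 - 3*z) - z^2 + 13*z - 40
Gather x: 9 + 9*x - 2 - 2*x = 7*x + 7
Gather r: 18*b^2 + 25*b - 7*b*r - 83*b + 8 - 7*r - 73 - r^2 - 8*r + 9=18*b^2 - 58*b - r^2 + r*(-7*b - 15) - 56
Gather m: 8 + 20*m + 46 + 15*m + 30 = 35*m + 84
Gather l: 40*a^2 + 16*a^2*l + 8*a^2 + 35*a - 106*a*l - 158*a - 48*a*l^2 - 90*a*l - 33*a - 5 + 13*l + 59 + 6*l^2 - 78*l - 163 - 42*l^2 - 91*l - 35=48*a^2 - 156*a + l^2*(-48*a - 36) + l*(16*a^2 - 196*a - 156) - 144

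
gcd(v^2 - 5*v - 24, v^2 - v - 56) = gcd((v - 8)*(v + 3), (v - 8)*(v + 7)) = v - 8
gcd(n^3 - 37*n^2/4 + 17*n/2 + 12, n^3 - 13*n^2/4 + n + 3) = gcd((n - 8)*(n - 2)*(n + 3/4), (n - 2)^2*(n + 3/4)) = n^2 - 5*n/4 - 3/2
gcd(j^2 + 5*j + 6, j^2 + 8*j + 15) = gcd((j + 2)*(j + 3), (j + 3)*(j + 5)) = j + 3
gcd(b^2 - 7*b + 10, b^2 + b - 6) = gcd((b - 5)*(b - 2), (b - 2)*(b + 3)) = b - 2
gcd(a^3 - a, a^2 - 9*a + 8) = a - 1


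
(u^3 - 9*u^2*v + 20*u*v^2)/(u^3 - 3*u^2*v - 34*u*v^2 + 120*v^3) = u/(u + 6*v)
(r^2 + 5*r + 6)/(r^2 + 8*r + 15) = (r + 2)/(r + 5)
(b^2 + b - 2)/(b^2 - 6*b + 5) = (b + 2)/(b - 5)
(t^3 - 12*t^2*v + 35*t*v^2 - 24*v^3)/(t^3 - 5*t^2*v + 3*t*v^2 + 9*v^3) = (t^2 - 9*t*v + 8*v^2)/(t^2 - 2*t*v - 3*v^2)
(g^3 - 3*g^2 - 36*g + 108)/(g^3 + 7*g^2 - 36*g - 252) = (g - 3)/(g + 7)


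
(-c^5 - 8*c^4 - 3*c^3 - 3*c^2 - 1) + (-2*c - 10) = -c^5 - 8*c^4 - 3*c^3 - 3*c^2 - 2*c - 11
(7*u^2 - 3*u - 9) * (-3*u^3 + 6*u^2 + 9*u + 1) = -21*u^5 + 51*u^4 + 72*u^3 - 74*u^2 - 84*u - 9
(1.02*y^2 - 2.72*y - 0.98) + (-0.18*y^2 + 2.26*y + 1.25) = 0.84*y^2 - 0.46*y + 0.27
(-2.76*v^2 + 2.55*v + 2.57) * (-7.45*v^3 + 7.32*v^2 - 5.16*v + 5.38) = 20.562*v^5 - 39.2007*v^4 + 13.7611*v^3 - 9.1944*v^2 + 0.457800000000001*v + 13.8266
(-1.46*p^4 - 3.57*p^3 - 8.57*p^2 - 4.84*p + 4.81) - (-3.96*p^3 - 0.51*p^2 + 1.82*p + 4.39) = -1.46*p^4 + 0.39*p^3 - 8.06*p^2 - 6.66*p + 0.42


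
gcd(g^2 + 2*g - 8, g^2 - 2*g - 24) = g + 4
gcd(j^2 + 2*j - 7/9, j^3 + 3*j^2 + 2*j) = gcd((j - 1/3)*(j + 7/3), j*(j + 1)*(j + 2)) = 1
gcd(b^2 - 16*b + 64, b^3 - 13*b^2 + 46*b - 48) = b - 8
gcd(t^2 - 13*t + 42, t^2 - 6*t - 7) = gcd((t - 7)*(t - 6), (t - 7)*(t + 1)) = t - 7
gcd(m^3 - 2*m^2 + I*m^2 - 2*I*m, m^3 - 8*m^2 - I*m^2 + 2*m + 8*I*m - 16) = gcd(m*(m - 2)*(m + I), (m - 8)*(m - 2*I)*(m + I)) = m + I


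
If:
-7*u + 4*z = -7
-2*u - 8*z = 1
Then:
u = 13/16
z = -21/64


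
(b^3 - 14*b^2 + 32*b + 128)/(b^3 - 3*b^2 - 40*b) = (b^2 - 6*b - 16)/(b*(b + 5))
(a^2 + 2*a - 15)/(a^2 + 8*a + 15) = (a - 3)/(a + 3)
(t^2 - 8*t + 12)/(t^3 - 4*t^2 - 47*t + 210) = (t - 2)/(t^2 + 2*t - 35)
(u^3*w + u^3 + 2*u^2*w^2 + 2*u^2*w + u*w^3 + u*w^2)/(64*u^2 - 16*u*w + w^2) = u*(u^2*w + u^2 + 2*u*w^2 + 2*u*w + w^3 + w^2)/(64*u^2 - 16*u*w + w^2)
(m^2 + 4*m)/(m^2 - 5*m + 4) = m*(m + 4)/(m^2 - 5*m + 4)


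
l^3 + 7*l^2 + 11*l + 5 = (l + 1)^2*(l + 5)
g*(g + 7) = g^2 + 7*g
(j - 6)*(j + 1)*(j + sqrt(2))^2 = j^4 - 5*j^3 + 2*sqrt(2)*j^3 - 10*sqrt(2)*j^2 - 4*j^2 - 12*sqrt(2)*j - 10*j - 12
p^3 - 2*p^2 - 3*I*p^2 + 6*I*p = p*(p - 2)*(p - 3*I)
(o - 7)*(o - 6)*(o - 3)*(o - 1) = o^4 - 17*o^3 + 97*o^2 - 207*o + 126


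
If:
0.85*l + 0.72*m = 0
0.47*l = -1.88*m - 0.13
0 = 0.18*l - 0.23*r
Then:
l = 0.07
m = -0.09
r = 0.06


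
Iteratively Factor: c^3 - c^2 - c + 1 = (c + 1)*(c^2 - 2*c + 1) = (c - 1)*(c + 1)*(c - 1)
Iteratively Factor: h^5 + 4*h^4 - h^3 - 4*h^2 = (h - 1)*(h^4 + 5*h^3 + 4*h^2) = h*(h - 1)*(h^3 + 5*h^2 + 4*h) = h*(h - 1)*(h + 1)*(h^2 + 4*h) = h^2*(h - 1)*(h + 1)*(h + 4)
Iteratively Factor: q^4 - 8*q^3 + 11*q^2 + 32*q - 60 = (q - 2)*(q^3 - 6*q^2 - q + 30) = (q - 3)*(q - 2)*(q^2 - 3*q - 10) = (q - 3)*(q - 2)*(q + 2)*(q - 5)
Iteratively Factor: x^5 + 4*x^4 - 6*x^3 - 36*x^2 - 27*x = (x + 1)*(x^4 + 3*x^3 - 9*x^2 - 27*x) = (x + 1)*(x + 3)*(x^3 - 9*x) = (x - 3)*(x + 1)*(x + 3)*(x^2 + 3*x) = (x - 3)*(x + 1)*(x + 3)^2*(x)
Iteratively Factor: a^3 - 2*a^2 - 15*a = (a + 3)*(a^2 - 5*a) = a*(a + 3)*(a - 5)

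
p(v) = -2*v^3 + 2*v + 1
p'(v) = 2 - 6*v^2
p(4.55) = -178.29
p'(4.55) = -122.22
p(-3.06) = 52.19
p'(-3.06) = -54.18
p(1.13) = 0.37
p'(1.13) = -5.66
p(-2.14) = 16.32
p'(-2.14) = -25.48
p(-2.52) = 27.97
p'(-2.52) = -36.10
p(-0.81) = 0.44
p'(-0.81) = -1.94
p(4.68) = -194.65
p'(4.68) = -129.41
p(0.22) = 1.42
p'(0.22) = 1.71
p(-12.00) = 3433.00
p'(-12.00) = -862.00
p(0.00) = 1.00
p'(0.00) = 2.00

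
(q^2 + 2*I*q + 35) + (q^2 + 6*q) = 2*q^2 + 6*q + 2*I*q + 35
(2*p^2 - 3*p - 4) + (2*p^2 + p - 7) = 4*p^2 - 2*p - 11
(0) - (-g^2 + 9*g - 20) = g^2 - 9*g + 20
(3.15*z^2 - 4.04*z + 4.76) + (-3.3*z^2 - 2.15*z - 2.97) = -0.15*z^2 - 6.19*z + 1.79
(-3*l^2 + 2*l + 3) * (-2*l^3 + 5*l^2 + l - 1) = 6*l^5 - 19*l^4 + l^3 + 20*l^2 + l - 3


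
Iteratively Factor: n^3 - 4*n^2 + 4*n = (n - 2)*(n^2 - 2*n) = n*(n - 2)*(n - 2)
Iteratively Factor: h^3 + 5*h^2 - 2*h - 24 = (h + 3)*(h^2 + 2*h - 8) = (h + 3)*(h + 4)*(h - 2)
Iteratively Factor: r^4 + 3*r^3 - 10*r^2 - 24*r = (r - 3)*(r^3 + 6*r^2 + 8*r) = r*(r - 3)*(r^2 + 6*r + 8) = r*(r - 3)*(r + 4)*(r + 2)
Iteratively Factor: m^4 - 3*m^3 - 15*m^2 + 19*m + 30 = (m - 2)*(m^3 - m^2 - 17*m - 15) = (m - 5)*(m - 2)*(m^2 + 4*m + 3) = (m - 5)*(m - 2)*(m + 3)*(m + 1)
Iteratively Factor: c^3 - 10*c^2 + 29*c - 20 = (c - 1)*(c^2 - 9*c + 20) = (c - 4)*(c - 1)*(c - 5)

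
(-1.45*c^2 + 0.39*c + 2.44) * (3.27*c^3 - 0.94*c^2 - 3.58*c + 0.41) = -4.7415*c^5 + 2.6383*c^4 + 12.8032*c^3 - 4.2843*c^2 - 8.5753*c + 1.0004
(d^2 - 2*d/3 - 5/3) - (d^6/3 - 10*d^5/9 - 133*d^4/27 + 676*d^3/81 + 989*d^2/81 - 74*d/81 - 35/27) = -d^6/3 + 10*d^5/9 + 133*d^4/27 - 676*d^3/81 - 908*d^2/81 + 20*d/81 - 10/27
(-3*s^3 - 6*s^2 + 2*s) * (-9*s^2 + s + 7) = 27*s^5 + 51*s^4 - 45*s^3 - 40*s^2 + 14*s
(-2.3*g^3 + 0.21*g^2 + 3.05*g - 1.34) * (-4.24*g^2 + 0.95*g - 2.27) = 9.752*g^5 - 3.0754*g^4 - 7.5115*g^3 + 8.1024*g^2 - 8.1965*g + 3.0418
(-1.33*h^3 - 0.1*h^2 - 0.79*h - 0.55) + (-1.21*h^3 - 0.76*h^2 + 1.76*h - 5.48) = -2.54*h^3 - 0.86*h^2 + 0.97*h - 6.03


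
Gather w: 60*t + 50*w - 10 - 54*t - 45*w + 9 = 6*t + 5*w - 1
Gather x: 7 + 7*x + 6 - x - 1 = 6*x + 12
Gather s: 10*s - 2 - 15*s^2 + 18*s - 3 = -15*s^2 + 28*s - 5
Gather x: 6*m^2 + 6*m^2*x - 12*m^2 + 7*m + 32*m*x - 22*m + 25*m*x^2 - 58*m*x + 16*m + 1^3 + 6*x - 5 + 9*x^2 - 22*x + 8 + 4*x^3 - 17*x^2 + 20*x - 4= -6*m^2 + m + 4*x^3 + x^2*(25*m - 8) + x*(6*m^2 - 26*m + 4)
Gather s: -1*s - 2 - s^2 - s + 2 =-s^2 - 2*s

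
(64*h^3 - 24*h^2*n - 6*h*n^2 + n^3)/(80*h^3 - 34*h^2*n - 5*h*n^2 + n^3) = (4*h + n)/(5*h + n)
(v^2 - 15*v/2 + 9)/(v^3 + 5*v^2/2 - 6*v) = (v - 6)/(v*(v + 4))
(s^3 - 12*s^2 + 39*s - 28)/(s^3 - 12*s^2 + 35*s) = (s^2 - 5*s + 4)/(s*(s - 5))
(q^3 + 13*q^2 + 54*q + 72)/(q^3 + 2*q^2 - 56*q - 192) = (q + 3)/(q - 8)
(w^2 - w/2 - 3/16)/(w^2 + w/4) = (w - 3/4)/w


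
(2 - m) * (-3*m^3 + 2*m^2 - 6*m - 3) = 3*m^4 - 8*m^3 + 10*m^2 - 9*m - 6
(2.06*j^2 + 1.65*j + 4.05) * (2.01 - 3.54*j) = -7.2924*j^3 - 1.7004*j^2 - 11.0205*j + 8.1405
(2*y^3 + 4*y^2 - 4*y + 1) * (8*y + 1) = 16*y^4 + 34*y^3 - 28*y^2 + 4*y + 1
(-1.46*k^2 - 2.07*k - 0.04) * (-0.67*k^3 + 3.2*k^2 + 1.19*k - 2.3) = 0.9782*k^5 - 3.2851*k^4 - 8.3346*k^3 + 0.7667*k^2 + 4.7134*k + 0.092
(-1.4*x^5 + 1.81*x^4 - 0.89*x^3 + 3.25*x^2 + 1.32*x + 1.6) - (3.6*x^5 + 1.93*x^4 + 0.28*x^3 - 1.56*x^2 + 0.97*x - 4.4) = -5.0*x^5 - 0.12*x^4 - 1.17*x^3 + 4.81*x^2 + 0.35*x + 6.0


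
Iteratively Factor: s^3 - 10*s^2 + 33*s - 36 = (s - 3)*(s^2 - 7*s + 12) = (s - 3)^2*(s - 4)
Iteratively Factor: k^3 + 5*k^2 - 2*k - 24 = (k - 2)*(k^2 + 7*k + 12) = (k - 2)*(k + 4)*(k + 3)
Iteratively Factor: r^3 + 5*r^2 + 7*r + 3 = (r + 1)*(r^2 + 4*r + 3) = (r + 1)*(r + 3)*(r + 1)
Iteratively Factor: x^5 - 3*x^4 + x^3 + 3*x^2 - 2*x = (x - 1)*(x^4 - 2*x^3 - x^2 + 2*x) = x*(x - 1)*(x^3 - 2*x^2 - x + 2) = x*(x - 1)*(x + 1)*(x^2 - 3*x + 2) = x*(x - 1)^2*(x + 1)*(x - 2)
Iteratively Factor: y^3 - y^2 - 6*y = (y - 3)*(y^2 + 2*y) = (y - 3)*(y + 2)*(y)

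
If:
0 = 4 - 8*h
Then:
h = 1/2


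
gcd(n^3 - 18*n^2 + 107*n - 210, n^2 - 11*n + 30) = n^2 - 11*n + 30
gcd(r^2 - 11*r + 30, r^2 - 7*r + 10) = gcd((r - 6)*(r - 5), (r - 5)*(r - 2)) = r - 5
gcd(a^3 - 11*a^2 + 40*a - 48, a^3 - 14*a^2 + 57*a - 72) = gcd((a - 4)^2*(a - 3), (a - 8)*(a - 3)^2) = a - 3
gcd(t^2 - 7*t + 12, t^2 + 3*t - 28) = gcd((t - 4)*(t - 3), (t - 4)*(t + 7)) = t - 4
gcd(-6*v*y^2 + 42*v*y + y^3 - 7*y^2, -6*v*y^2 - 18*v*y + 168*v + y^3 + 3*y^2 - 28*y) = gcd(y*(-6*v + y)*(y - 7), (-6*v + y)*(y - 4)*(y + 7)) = -6*v + y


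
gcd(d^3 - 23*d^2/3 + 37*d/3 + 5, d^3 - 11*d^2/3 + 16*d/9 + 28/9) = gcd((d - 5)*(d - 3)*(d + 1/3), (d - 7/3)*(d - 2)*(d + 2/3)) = 1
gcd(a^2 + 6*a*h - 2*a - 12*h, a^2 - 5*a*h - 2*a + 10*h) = a - 2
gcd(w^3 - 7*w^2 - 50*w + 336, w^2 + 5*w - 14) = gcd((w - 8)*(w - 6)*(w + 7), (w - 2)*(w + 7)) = w + 7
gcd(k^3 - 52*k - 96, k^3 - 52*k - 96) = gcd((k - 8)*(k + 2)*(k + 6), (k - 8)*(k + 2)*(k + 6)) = k^3 - 52*k - 96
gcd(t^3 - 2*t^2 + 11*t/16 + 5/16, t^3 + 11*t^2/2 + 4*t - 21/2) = t - 1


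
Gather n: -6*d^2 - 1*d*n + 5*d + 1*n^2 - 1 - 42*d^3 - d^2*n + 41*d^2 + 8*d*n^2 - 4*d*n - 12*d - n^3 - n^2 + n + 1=-42*d^3 + 35*d^2 + 8*d*n^2 - 7*d - n^3 + n*(-d^2 - 5*d + 1)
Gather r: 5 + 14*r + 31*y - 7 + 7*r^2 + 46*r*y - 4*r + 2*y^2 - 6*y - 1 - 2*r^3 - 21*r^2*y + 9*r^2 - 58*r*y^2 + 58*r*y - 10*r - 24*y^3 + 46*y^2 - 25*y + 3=-2*r^3 + r^2*(16 - 21*y) + r*(-58*y^2 + 104*y) - 24*y^3 + 48*y^2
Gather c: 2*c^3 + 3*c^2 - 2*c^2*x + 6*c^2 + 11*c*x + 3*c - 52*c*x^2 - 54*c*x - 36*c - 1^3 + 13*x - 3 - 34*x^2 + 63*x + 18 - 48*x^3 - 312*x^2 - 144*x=2*c^3 + c^2*(9 - 2*x) + c*(-52*x^2 - 43*x - 33) - 48*x^3 - 346*x^2 - 68*x + 14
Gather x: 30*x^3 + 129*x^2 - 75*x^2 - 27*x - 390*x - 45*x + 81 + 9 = 30*x^3 + 54*x^2 - 462*x + 90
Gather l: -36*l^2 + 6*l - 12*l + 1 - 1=-36*l^2 - 6*l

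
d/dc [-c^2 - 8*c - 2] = -2*c - 8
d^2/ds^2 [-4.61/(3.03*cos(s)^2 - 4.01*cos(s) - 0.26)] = (-169.295796*(1 - cos(s)^2)^2 + 168.038649*cos(s)^3 - 173.304191*cos(s)^2 - 331.270912*cos(s) + 324.817834)/(-3.03*cos(s)^2 + 4.01*cos(s) + 0.26)^3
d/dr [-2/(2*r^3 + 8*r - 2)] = (3*r^2 + 4)/(r^3 + 4*r - 1)^2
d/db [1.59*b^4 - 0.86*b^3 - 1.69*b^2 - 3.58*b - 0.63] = 6.36*b^3 - 2.58*b^2 - 3.38*b - 3.58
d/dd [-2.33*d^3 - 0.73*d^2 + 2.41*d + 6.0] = -6.99*d^2 - 1.46*d + 2.41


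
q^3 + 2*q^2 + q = q*(q + 1)^2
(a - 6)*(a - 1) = a^2 - 7*a + 6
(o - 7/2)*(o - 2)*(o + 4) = o^3 - 3*o^2/2 - 15*o + 28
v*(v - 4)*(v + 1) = v^3 - 3*v^2 - 4*v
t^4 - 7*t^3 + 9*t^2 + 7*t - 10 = (t - 5)*(t - 2)*(t - 1)*(t + 1)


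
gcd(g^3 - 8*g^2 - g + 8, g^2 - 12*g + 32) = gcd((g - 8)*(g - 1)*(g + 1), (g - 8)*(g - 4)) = g - 8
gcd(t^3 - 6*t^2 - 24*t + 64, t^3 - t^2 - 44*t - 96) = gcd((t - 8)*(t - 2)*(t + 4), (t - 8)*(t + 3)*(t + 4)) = t^2 - 4*t - 32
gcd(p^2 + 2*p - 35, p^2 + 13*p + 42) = p + 7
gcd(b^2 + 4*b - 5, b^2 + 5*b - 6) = b - 1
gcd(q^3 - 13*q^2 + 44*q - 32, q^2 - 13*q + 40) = q - 8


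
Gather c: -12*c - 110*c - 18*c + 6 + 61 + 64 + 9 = 140 - 140*c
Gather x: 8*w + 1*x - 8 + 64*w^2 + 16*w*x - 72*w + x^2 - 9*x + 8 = 64*w^2 - 64*w + x^2 + x*(16*w - 8)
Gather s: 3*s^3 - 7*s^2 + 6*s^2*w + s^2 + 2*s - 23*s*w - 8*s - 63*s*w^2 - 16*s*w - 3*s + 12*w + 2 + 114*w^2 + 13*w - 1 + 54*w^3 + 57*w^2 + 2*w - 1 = 3*s^3 + s^2*(6*w - 6) + s*(-63*w^2 - 39*w - 9) + 54*w^3 + 171*w^2 + 27*w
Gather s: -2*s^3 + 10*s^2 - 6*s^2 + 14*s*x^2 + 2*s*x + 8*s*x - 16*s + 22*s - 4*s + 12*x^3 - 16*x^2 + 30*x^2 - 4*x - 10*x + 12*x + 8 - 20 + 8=-2*s^3 + 4*s^2 + s*(14*x^2 + 10*x + 2) + 12*x^3 + 14*x^2 - 2*x - 4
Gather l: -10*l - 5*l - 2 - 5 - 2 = -15*l - 9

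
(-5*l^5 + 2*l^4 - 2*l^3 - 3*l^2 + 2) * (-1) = 5*l^5 - 2*l^4 + 2*l^3 + 3*l^2 - 2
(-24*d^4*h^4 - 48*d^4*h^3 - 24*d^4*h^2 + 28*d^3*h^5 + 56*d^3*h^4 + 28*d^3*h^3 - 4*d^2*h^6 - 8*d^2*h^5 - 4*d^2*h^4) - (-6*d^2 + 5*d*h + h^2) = -24*d^4*h^4 - 48*d^4*h^3 - 24*d^4*h^2 + 28*d^3*h^5 + 56*d^3*h^4 + 28*d^3*h^3 - 4*d^2*h^6 - 8*d^2*h^5 - 4*d^2*h^4 + 6*d^2 - 5*d*h - h^2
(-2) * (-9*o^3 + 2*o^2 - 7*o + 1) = 18*o^3 - 4*o^2 + 14*o - 2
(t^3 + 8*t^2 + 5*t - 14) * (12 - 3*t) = -3*t^4 - 12*t^3 + 81*t^2 + 102*t - 168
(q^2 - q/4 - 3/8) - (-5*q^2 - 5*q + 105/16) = 6*q^2 + 19*q/4 - 111/16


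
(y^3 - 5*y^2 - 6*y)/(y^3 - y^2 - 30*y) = (y + 1)/(y + 5)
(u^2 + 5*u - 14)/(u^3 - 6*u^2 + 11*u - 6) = (u + 7)/(u^2 - 4*u + 3)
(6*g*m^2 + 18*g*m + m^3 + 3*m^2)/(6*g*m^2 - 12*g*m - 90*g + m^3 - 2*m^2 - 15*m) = m/(m - 5)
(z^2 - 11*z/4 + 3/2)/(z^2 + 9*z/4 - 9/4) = (z - 2)/(z + 3)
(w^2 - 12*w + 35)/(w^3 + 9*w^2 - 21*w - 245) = (w - 7)/(w^2 + 14*w + 49)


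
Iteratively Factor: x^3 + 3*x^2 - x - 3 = (x - 1)*(x^2 + 4*x + 3) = (x - 1)*(x + 1)*(x + 3)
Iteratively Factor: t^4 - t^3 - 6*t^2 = (t - 3)*(t^3 + 2*t^2) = t*(t - 3)*(t^2 + 2*t) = t^2*(t - 3)*(t + 2)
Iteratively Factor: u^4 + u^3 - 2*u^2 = (u)*(u^3 + u^2 - 2*u) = u*(u + 2)*(u^2 - u) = u*(u - 1)*(u + 2)*(u)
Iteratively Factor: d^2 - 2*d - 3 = (d + 1)*(d - 3)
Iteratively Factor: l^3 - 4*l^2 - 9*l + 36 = (l + 3)*(l^2 - 7*l + 12) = (l - 4)*(l + 3)*(l - 3)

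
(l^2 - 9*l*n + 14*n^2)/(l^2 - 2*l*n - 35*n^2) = (l - 2*n)/(l + 5*n)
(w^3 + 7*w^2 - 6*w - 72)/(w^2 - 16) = (w^2 + 3*w - 18)/(w - 4)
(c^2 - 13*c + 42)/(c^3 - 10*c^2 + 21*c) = (c - 6)/(c*(c - 3))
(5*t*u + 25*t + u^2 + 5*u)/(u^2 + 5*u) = (5*t + u)/u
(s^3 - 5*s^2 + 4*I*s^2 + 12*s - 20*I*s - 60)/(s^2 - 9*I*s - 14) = (s^2 + s*(-5 + 6*I) - 30*I)/(s - 7*I)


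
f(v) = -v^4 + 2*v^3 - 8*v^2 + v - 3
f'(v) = -4*v^3 + 6*v^2 - 16*v + 1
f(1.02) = -9.26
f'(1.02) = -13.32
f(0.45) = -4.03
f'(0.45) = -5.35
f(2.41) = -52.79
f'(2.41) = -58.70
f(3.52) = -164.90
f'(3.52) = -155.43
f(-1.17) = -20.20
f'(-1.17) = 34.34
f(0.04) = -2.97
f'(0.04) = 0.37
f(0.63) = -5.20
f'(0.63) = -7.70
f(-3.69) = -401.50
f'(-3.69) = 342.71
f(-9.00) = -8679.00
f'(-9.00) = 3547.00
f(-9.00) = -8679.00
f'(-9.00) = 3547.00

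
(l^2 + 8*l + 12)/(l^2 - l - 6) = (l + 6)/(l - 3)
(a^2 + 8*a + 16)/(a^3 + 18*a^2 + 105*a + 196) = (a + 4)/(a^2 + 14*a + 49)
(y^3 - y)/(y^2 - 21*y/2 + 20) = 2*y*(y^2 - 1)/(2*y^2 - 21*y + 40)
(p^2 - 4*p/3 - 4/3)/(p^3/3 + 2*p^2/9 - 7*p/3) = 3*(3*p^2 - 4*p - 4)/(p*(3*p^2 + 2*p - 21))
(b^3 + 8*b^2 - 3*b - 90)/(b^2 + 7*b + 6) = (b^2 + 2*b - 15)/(b + 1)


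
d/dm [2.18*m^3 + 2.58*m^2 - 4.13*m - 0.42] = 6.54*m^2 + 5.16*m - 4.13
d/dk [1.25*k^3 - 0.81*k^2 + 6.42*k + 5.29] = 3.75*k^2 - 1.62*k + 6.42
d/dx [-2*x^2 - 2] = -4*x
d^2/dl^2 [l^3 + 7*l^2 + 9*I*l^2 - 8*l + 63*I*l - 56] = 6*l + 14 + 18*I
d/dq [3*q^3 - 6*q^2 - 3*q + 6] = 9*q^2 - 12*q - 3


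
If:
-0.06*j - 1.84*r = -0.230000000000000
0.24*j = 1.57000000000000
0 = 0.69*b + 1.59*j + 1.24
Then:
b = -16.87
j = 6.54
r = -0.09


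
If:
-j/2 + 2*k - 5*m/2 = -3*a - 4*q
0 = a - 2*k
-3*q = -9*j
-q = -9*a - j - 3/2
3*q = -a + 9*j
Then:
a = 0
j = 3/4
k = 0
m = 69/20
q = 9/4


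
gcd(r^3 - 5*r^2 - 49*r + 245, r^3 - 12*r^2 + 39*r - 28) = r - 7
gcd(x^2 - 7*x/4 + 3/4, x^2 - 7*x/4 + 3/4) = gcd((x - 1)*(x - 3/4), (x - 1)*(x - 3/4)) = x^2 - 7*x/4 + 3/4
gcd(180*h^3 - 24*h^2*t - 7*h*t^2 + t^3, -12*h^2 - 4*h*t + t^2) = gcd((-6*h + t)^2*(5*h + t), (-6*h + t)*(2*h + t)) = -6*h + t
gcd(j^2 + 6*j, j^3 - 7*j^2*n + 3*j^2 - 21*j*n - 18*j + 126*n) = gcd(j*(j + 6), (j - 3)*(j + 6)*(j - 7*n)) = j + 6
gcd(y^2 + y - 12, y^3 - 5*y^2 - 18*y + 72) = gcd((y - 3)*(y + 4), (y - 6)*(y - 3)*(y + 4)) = y^2 + y - 12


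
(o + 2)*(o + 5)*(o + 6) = o^3 + 13*o^2 + 52*o + 60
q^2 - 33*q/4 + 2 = (q - 8)*(q - 1/4)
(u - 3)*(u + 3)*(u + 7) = u^3 + 7*u^2 - 9*u - 63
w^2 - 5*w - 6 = (w - 6)*(w + 1)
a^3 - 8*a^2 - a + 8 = (a - 8)*(a - 1)*(a + 1)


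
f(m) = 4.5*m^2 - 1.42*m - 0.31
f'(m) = 9.0*m - 1.42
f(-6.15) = 178.62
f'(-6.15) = -56.77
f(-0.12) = -0.07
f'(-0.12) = -2.50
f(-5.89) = 164.17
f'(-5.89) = -54.43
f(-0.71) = 2.97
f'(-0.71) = -7.81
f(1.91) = 13.39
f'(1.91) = 15.77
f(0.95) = 2.40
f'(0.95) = 7.13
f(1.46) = 7.21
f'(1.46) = 11.72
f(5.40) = 123.24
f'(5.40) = 47.18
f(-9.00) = 376.97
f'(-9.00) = -82.42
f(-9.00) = 376.97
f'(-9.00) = -82.42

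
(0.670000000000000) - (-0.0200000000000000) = 0.690000000000000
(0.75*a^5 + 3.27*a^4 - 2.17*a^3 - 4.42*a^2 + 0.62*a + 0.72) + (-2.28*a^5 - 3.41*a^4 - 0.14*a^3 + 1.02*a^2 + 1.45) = -1.53*a^5 - 0.14*a^4 - 2.31*a^3 - 3.4*a^2 + 0.62*a + 2.17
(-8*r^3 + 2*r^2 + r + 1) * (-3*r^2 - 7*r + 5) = 24*r^5 + 50*r^4 - 57*r^3 - 2*r + 5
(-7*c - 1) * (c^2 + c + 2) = -7*c^3 - 8*c^2 - 15*c - 2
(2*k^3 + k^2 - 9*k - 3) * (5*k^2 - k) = 10*k^5 + 3*k^4 - 46*k^3 - 6*k^2 + 3*k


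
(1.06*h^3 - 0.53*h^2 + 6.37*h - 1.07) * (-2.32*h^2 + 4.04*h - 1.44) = -2.4592*h^5 + 5.512*h^4 - 18.446*h^3 + 28.9804*h^2 - 13.4956*h + 1.5408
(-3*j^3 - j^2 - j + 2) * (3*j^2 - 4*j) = -9*j^5 + 9*j^4 + j^3 + 10*j^2 - 8*j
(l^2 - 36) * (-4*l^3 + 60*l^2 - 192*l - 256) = -4*l^5 + 60*l^4 - 48*l^3 - 2416*l^2 + 6912*l + 9216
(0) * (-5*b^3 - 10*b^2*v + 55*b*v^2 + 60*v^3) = 0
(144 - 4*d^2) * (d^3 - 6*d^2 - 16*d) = -4*d^5 + 24*d^4 + 208*d^3 - 864*d^2 - 2304*d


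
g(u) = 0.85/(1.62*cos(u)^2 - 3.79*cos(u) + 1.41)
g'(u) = 0.85*(3.24*sin(u)*cos(u) - 3.79*sin(u))/(1.62*cos(u)^2 - 3.79*cos(u) + 1.41)^2 = (2.754*cos(u) - 3.2215)*sin(u)/(1.62*cos(u)^2 - 3.79*cos(u) + 1.41)^2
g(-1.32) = 1.49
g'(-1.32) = 7.59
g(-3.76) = 0.15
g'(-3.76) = -0.10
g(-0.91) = -2.78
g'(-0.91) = 12.92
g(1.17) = 4.78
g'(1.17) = -62.45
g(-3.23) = 0.13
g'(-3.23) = -0.01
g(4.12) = 0.21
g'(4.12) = 0.24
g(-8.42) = 0.22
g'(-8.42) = 0.26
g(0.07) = -1.12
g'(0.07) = -0.06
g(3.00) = 0.13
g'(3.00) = -0.02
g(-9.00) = 0.14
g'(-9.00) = 0.06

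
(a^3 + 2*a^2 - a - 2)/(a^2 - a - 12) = (-a^3 - 2*a^2 + a + 2)/(-a^2 + a + 12)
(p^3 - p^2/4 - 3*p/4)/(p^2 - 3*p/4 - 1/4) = p*(4*p + 3)/(4*p + 1)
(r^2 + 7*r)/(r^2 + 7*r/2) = 2*(r + 7)/(2*r + 7)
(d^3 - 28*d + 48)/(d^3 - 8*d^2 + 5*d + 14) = (d^2 + 2*d - 24)/(d^2 - 6*d - 7)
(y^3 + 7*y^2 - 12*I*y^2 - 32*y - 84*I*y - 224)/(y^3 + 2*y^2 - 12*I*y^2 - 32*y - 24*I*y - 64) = (y + 7)/(y + 2)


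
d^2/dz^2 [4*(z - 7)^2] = 8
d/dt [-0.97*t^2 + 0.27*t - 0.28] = 0.27 - 1.94*t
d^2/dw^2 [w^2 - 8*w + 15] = 2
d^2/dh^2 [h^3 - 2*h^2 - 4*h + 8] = 6*h - 4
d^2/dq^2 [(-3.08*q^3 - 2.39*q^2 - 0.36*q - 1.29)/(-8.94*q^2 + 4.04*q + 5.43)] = (2.27373675443232e-13*q^5 + 1.13686837721616e-13*q^4 + 629.760448*q^3 + 1720.131948*q^2 + 370.1862*q + 292.496802)/(714.516984*q^6 - 968.674032*q^5 - 864.210132*q^4 + 1110.772144*q^3 + 524.906154*q^2 - 357.356988*q - 160.103007)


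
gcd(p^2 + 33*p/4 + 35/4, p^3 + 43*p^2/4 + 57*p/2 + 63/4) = p + 7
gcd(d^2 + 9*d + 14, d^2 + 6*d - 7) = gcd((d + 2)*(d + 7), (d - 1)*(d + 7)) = d + 7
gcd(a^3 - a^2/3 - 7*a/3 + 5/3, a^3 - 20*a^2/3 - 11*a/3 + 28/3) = a - 1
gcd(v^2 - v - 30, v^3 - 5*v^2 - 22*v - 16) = 1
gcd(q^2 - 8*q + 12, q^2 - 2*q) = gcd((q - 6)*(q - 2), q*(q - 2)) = q - 2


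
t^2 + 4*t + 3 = (t + 1)*(t + 3)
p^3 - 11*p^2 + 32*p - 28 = (p - 7)*(p - 2)^2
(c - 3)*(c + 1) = c^2 - 2*c - 3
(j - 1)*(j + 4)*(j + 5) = j^3 + 8*j^2 + 11*j - 20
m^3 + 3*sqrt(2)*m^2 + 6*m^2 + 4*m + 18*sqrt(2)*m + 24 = (m + 6)*(m + sqrt(2))*(m + 2*sqrt(2))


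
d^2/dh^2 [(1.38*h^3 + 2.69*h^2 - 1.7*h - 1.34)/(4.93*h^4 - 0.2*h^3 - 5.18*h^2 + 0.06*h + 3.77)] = (67.0815240000001*h^9 + 392.281086*h^8 - 300.284328*h^7 - 495.519923999999*h^6 - 325.310016*h^5 - 579.469848000001*h^4 + 600.835728*h^3 + 384.911412*h^2 - 85.072236*h + 24.888186)/(119.823157*h^12 - 14.58294*h^11 - 377.106546*h^10 + 35.011762*h^9 + 670.763055*h^8 - 47.589024*h^7 - 715.769216*h^6 + 34.952988*h^5 + 513.355851*h^4 - 15.55782*h^3 - 220.82775*h^2 + 2.558322*h + 53.582633)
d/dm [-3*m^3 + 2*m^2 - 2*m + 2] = -9*m^2 + 4*m - 2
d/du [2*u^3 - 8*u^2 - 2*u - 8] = 6*u^2 - 16*u - 2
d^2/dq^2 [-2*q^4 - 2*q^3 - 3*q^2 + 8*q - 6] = -24*q^2 - 12*q - 6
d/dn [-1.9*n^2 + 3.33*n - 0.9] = 3.33 - 3.8*n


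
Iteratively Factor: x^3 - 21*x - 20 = (x + 4)*(x^2 - 4*x - 5) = (x - 5)*(x + 4)*(x + 1)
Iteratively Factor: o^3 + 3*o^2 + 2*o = (o)*(o^2 + 3*o + 2) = o*(o + 2)*(o + 1)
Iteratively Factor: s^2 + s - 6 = (s - 2)*(s + 3)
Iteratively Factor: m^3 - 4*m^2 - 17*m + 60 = (m - 3)*(m^2 - m - 20) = (m - 5)*(m - 3)*(m + 4)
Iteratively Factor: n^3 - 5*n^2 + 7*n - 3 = (n - 1)*(n^2 - 4*n + 3) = (n - 3)*(n - 1)*(n - 1)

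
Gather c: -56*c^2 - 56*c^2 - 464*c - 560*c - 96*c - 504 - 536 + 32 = -112*c^2 - 1120*c - 1008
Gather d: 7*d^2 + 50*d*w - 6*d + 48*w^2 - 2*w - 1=7*d^2 + d*(50*w - 6) + 48*w^2 - 2*w - 1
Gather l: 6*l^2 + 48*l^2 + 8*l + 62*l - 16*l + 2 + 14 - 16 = 54*l^2 + 54*l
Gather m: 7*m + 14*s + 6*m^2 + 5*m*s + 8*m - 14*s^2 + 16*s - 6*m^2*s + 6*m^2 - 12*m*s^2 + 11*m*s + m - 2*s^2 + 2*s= m^2*(12 - 6*s) + m*(-12*s^2 + 16*s + 16) - 16*s^2 + 32*s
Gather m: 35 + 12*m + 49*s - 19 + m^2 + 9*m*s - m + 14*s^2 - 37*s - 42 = m^2 + m*(9*s + 11) + 14*s^2 + 12*s - 26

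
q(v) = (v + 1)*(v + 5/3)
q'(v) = 2*v + 8/3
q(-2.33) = 0.88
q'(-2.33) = -1.99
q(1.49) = 7.86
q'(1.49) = 5.65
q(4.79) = 37.38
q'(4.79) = 12.25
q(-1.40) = -0.11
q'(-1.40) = -0.13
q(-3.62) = 5.12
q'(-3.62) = -4.57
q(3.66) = 24.82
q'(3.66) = 9.99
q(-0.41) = 0.74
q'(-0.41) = 1.85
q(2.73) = 16.40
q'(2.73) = 8.13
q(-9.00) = 58.67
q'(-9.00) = -15.33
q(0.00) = 1.67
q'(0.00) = 2.67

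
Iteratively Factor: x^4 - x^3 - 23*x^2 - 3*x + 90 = (x + 3)*(x^3 - 4*x^2 - 11*x + 30) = (x - 2)*(x + 3)*(x^2 - 2*x - 15) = (x - 5)*(x - 2)*(x + 3)*(x + 3)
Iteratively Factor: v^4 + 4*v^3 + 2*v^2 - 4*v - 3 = (v + 3)*(v^3 + v^2 - v - 1) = (v + 1)*(v + 3)*(v^2 - 1) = (v - 1)*(v + 1)*(v + 3)*(v + 1)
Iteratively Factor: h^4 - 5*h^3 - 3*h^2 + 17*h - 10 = (h - 1)*(h^3 - 4*h^2 - 7*h + 10) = (h - 5)*(h - 1)*(h^2 + h - 2) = (h - 5)*(h - 1)^2*(h + 2)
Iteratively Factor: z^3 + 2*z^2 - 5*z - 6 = (z - 2)*(z^2 + 4*z + 3) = (z - 2)*(z + 1)*(z + 3)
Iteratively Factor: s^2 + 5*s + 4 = (s + 4)*(s + 1)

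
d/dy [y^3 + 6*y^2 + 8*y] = 3*y^2 + 12*y + 8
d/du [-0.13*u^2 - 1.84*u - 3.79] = -0.26*u - 1.84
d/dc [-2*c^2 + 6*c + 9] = 6 - 4*c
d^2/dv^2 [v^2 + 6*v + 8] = 2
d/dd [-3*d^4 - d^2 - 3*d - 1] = -12*d^3 - 2*d - 3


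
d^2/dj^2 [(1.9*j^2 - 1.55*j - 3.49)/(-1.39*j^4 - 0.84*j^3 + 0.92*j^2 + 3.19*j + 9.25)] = (-22.02594*j^8 + 22.62642*j^7 + 156.27634*j^6 + 15.8194800000001*j^5 - 633.583038*j^4 + 108.930152*j^3 + 741.620892*j^2 + 145.015512*j - 404.981372)/(2.685619*j^12 + 4.868892*j^11 - 2.390244*j^10 - 24.342645*j^9 - 74.381607*j^8 - 44.945232*j^7 + 107.840041*j^6 + 306.526674*j^5 + 453.939789*j^4 + 20.274341*j^3 - 518.539275*j^2 - 818.833125*j - 791.453125)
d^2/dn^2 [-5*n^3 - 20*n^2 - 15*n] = -30*n - 40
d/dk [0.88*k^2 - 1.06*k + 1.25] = 1.76*k - 1.06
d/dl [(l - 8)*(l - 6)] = 2*l - 14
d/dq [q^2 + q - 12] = 2*q + 1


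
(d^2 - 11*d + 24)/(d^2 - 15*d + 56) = (d - 3)/(d - 7)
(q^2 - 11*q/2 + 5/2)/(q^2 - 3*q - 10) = (q - 1/2)/(q + 2)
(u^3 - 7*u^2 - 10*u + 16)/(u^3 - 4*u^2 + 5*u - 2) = (u^2 - 6*u - 16)/(u^2 - 3*u + 2)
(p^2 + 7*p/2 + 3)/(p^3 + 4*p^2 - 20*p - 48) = (p + 3/2)/(p^2 + 2*p - 24)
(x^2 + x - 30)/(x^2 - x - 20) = (x + 6)/(x + 4)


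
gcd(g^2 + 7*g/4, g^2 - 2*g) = g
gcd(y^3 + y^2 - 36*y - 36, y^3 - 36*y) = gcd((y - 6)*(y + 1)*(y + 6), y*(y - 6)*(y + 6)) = y^2 - 36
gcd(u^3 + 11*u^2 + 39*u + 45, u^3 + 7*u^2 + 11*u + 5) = u + 5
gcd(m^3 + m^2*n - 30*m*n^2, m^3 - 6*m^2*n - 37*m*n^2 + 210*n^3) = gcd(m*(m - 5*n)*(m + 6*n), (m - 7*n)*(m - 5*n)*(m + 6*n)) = m^2 + m*n - 30*n^2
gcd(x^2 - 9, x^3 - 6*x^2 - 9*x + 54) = x^2 - 9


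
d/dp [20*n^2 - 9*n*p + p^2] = -9*n + 2*p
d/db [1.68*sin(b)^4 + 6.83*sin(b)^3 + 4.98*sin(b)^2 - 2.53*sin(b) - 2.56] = (6.72*sin(b)^3 + 20.49*sin(b)^2 + 9.96*sin(b) - 2.53)*cos(b)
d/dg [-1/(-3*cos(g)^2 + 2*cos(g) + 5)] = 2*(3*cos(g) - 1)*sin(g)/(-3*cos(g)^2 + 2*cos(g) + 5)^2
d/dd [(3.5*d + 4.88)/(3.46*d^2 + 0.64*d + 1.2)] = (-12.11*d^2 - 33.7696*d + 1.0768)/(11.9716*d^4 + 4.4288*d^3 + 8.7136*d^2 + 1.536*d + 1.44)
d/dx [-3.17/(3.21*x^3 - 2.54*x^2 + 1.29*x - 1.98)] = (30.5271*x^2 - 16.1036*x + 4.0893)/(3.21*x^3 - 2.54*x^2 + 1.29*x - 1.98)^2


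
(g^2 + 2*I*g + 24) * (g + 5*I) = g^3 + 7*I*g^2 + 14*g + 120*I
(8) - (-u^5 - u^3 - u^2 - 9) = u^5 + u^3 + u^2 + 17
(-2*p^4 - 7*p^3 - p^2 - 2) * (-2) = 4*p^4 + 14*p^3 + 2*p^2 + 4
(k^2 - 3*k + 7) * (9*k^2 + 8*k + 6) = 9*k^4 - 19*k^3 + 45*k^2 + 38*k + 42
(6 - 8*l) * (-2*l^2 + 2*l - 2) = 16*l^3 - 28*l^2 + 28*l - 12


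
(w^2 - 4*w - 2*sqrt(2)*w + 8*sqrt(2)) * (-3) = -3*w^2 + 6*sqrt(2)*w + 12*w - 24*sqrt(2)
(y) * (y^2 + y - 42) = y^3 + y^2 - 42*y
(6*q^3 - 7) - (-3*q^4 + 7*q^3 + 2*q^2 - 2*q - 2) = 3*q^4 - q^3 - 2*q^2 + 2*q - 5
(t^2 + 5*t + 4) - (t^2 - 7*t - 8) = 12*t + 12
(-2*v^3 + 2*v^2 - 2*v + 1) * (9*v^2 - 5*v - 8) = -18*v^5 + 28*v^4 - 12*v^3 + 3*v^2 + 11*v - 8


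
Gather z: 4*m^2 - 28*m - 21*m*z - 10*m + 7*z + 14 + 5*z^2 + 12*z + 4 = 4*m^2 - 38*m + 5*z^2 + z*(19 - 21*m) + 18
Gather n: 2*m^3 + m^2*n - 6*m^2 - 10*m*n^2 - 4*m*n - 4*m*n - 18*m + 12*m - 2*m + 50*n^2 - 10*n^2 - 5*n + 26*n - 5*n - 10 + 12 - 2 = 2*m^3 - 6*m^2 - 8*m + n^2*(40 - 10*m) + n*(m^2 - 8*m + 16)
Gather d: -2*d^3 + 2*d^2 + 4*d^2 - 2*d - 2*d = -2*d^3 + 6*d^2 - 4*d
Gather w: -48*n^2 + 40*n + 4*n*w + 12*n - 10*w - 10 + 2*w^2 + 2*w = -48*n^2 + 52*n + 2*w^2 + w*(4*n - 8) - 10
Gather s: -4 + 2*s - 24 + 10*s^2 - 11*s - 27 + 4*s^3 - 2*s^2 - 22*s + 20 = 4*s^3 + 8*s^2 - 31*s - 35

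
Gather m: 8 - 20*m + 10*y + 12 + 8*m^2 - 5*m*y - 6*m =8*m^2 + m*(-5*y - 26) + 10*y + 20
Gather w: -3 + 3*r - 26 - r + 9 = 2*r - 20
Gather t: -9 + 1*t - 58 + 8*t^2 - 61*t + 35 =8*t^2 - 60*t - 32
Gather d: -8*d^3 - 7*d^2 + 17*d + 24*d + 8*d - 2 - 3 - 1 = -8*d^3 - 7*d^2 + 49*d - 6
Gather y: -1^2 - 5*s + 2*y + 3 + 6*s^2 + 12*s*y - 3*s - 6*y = 6*s^2 - 8*s + y*(12*s - 4) + 2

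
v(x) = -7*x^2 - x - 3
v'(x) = -14*x - 1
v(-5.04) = -175.77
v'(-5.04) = 69.56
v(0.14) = -3.28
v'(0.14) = -2.96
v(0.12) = -3.22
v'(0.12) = -2.68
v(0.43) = -4.72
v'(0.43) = -7.02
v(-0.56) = -4.64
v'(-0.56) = 6.84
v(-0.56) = -4.64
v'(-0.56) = 6.84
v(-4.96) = -170.25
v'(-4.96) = 68.44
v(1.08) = -12.24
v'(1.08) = -16.12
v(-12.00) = -999.00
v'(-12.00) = 167.00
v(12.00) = -1023.00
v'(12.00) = -169.00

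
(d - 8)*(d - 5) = d^2 - 13*d + 40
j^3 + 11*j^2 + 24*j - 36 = (j - 1)*(j + 6)^2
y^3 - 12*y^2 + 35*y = y*(y - 7)*(y - 5)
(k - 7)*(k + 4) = k^2 - 3*k - 28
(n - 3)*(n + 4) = n^2 + n - 12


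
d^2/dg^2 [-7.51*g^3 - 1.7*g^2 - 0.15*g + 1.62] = -45.06*g - 3.4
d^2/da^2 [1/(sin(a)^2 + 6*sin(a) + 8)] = 2*(-2*sin(a)^4 - 9*sin(a)^3 + sin(a)^2 + 42*sin(a) + 28)/(sin(a)^2 + 6*sin(a) + 8)^3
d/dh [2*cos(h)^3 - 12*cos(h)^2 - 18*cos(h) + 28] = 6*(sin(h)^2 + 4*cos(h) + 2)*sin(h)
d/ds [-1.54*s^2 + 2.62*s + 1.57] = 2.62 - 3.08*s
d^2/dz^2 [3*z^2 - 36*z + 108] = 6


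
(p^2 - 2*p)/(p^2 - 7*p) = (p - 2)/(p - 7)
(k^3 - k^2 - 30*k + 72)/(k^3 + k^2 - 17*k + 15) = (k^2 + 2*k - 24)/(k^2 + 4*k - 5)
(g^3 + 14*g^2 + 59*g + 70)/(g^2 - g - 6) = (g^2 + 12*g + 35)/(g - 3)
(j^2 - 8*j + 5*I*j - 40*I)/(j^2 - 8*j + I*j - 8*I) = (j + 5*I)/(j + I)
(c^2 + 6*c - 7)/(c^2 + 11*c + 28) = (c - 1)/(c + 4)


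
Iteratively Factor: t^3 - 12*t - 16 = (t - 4)*(t^2 + 4*t + 4) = (t - 4)*(t + 2)*(t + 2)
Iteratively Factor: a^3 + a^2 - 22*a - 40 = (a - 5)*(a^2 + 6*a + 8) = (a - 5)*(a + 2)*(a + 4)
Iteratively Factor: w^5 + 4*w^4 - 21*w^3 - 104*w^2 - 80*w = (w)*(w^4 + 4*w^3 - 21*w^2 - 104*w - 80) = w*(w + 1)*(w^3 + 3*w^2 - 24*w - 80) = w*(w - 5)*(w + 1)*(w^2 + 8*w + 16) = w*(w - 5)*(w + 1)*(w + 4)*(w + 4)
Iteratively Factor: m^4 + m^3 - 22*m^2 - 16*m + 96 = (m + 3)*(m^3 - 2*m^2 - 16*m + 32) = (m - 4)*(m + 3)*(m^2 + 2*m - 8) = (m - 4)*(m - 2)*(m + 3)*(m + 4)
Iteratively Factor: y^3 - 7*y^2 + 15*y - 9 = (y - 3)*(y^2 - 4*y + 3) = (y - 3)*(y - 1)*(y - 3)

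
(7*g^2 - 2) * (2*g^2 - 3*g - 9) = 14*g^4 - 21*g^3 - 67*g^2 + 6*g + 18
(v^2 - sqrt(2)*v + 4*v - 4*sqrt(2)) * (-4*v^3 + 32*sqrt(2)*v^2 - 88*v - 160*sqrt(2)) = -4*v^5 - 16*v^4 + 36*sqrt(2)*v^4 - 152*v^3 + 144*sqrt(2)*v^3 - 608*v^2 - 72*sqrt(2)*v^2 - 288*sqrt(2)*v + 320*v + 1280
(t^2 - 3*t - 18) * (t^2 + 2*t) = t^4 - t^3 - 24*t^2 - 36*t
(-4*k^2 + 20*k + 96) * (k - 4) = -4*k^3 + 36*k^2 + 16*k - 384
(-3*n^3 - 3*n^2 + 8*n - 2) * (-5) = 15*n^3 + 15*n^2 - 40*n + 10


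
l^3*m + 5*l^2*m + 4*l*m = l*(l + 4)*(l*m + m)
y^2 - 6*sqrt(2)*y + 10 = (y - 5*sqrt(2))*(y - sqrt(2))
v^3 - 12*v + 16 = (v - 2)^2*(v + 4)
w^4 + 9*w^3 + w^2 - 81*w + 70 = (w - 2)*(w - 1)*(w + 5)*(w + 7)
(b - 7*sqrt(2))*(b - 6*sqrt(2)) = b^2 - 13*sqrt(2)*b + 84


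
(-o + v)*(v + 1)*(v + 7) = -o*v^2 - 8*o*v - 7*o + v^3 + 8*v^2 + 7*v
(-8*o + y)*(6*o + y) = -48*o^2 - 2*o*y + y^2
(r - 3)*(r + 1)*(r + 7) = r^3 + 5*r^2 - 17*r - 21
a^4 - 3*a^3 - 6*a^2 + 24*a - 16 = (a - 2)*(a - 1)*(a - 2*sqrt(2))*(a + 2*sqrt(2))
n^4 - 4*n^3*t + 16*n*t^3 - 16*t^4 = (n - 2*t)^3*(n + 2*t)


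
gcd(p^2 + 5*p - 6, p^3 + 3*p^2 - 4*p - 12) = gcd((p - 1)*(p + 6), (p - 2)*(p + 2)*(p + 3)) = 1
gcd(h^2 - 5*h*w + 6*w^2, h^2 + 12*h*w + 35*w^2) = 1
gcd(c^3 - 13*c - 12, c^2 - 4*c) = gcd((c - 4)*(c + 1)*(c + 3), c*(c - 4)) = c - 4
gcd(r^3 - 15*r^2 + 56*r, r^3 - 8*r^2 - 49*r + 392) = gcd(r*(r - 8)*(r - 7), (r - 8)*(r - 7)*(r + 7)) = r^2 - 15*r + 56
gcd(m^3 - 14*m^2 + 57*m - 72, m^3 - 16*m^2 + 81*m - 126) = m - 3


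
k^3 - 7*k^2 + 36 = (k - 6)*(k - 3)*(k + 2)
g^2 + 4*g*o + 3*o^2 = (g + o)*(g + 3*o)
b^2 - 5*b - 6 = (b - 6)*(b + 1)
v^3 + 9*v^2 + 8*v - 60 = (v - 2)*(v + 5)*(v + 6)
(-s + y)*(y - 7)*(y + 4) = -s*y^2 + 3*s*y + 28*s + y^3 - 3*y^2 - 28*y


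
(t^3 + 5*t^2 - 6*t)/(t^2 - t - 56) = t*(-t^2 - 5*t + 6)/(-t^2 + t + 56)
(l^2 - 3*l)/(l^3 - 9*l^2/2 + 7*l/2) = 2*(l - 3)/(2*l^2 - 9*l + 7)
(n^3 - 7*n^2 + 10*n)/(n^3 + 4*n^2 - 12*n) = (n - 5)/(n + 6)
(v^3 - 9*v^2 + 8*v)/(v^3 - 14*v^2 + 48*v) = (v - 1)/(v - 6)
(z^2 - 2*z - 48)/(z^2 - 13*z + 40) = (z + 6)/(z - 5)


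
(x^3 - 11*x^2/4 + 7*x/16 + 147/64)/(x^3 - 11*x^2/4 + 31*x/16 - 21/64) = (16*x^2 - 16*x - 21)/(16*x^2 - 16*x + 3)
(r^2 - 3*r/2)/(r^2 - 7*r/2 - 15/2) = r*(3 - 2*r)/(-2*r^2 + 7*r + 15)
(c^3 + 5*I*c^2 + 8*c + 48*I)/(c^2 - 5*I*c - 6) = (c^2 + 8*I*c - 16)/(c - 2*I)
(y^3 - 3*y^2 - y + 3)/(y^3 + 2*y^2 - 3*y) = (y^2 - 2*y - 3)/(y*(y + 3))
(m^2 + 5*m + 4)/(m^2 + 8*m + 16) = (m + 1)/(m + 4)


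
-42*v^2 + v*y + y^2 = (-6*v + y)*(7*v + y)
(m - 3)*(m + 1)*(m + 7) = m^3 + 5*m^2 - 17*m - 21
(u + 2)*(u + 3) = u^2 + 5*u + 6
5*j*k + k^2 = k*(5*j + k)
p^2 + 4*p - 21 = (p - 3)*(p + 7)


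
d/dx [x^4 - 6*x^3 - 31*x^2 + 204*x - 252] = 4*x^3 - 18*x^2 - 62*x + 204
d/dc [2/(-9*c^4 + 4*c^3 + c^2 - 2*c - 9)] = 4*(18*c^3 - 6*c^2 - c + 1)/(9*c^4 - 4*c^3 - c^2 + 2*c + 9)^2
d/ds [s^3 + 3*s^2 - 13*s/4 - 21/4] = 3*s^2 + 6*s - 13/4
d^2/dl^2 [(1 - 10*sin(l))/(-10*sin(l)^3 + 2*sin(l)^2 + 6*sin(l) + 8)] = (1000*sin(l)^7 - 375*sin(l)^6 - 835*sin(l)^5 + 3196*sin(l)^4 - 829*sin(l)^3 - 2597*sin(l)^2 + 550*sin(l) + 250)/(2*(-5*sin(l)^3 + sin(l)^2 + 3*sin(l) + 4)^3)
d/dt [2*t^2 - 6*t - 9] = 4*t - 6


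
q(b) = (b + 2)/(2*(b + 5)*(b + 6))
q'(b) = -(b + 2)/(2*(b + 5)*(b + 6)^2) - (b + 2)/(2*(b + 5)^2*(b + 6)) + 1/(2*(b + 5)*(b + 6)) = (-b^2 - 4*b + 8)/(2*(b^4 + 22*b^3 + 181*b^2 + 660*b + 900))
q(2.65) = 0.04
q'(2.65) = -0.00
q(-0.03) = 0.03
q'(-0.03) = 0.00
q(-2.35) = -0.02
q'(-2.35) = 0.06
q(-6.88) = -1.47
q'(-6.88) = -2.16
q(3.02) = 0.03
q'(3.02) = -0.00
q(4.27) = 0.03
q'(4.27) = -0.00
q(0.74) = 0.04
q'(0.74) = 0.00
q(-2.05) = -0.00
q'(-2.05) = 0.04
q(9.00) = 0.03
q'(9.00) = 0.00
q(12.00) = 0.02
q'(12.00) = 0.00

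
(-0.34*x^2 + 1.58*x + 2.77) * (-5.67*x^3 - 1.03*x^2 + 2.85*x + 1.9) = 1.9278*x^5 - 8.6084*x^4 - 18.3023*x^3 + 1.0039*x^2 + 10.8965*x + 5.263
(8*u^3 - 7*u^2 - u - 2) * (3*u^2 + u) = 24*u^5 - 13*u^4 - 10*u^3 - 7*u^2 - 2*u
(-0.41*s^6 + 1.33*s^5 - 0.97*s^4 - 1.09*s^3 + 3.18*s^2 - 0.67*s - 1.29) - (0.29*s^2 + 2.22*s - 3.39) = -0.41*s^6 + 1.33*s^5 - 0.97*s^4 - 1.09*s^3 + 2.89*s^2 - 2.89*s + 2.1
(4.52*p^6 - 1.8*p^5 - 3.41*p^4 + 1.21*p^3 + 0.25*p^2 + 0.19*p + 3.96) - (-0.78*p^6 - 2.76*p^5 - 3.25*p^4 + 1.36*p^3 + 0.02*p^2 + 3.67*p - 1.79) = 5.3*p^6 + 0.96*p^5 - 0.16*p^4 - 0.15*p^3 + 0.23*p^2 - 3.48*p + 5.75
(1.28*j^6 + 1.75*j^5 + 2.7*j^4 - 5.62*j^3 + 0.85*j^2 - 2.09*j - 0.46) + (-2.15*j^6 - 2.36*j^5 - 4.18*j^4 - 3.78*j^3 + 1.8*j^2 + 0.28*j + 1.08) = -0.87*j^6 - 0.61*j^5 - 1.48*j^4 - 9.4*j^3 + 2.65*j^2 - 1.81*j + 0.62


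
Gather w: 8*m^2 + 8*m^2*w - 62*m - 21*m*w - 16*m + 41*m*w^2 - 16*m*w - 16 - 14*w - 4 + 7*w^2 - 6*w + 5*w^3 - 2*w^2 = 8*m^2 - 78*m + 5*w^3 + w^2*(41*m + 5) + w*(8*m^2 - 37*m - 20) - 20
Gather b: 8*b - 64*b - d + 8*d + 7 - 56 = -56*b + 7*d - 49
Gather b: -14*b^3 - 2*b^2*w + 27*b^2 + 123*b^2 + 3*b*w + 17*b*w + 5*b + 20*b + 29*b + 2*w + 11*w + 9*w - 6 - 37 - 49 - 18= -14*b^3 + b^2*(150 - 2*w) + b*(20*w + 54) + 22*w - 110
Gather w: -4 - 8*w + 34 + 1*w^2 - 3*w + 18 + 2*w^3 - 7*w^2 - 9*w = 2*w^3 - 6*w^2 - 20*w + 48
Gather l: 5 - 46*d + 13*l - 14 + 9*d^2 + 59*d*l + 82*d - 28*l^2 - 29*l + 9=9*d^2 + 36*d - 28*l^2 + l*(59*d - 16)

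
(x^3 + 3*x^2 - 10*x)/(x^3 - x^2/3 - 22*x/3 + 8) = 3*x*(x + 5)/(3*x^2 + 5*x - 12)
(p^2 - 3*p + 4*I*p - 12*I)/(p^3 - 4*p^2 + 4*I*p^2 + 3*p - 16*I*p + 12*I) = 1/(p - 1)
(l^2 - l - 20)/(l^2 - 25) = (l + 4)/(l + 5)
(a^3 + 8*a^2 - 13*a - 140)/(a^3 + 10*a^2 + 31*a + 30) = (a^2 + 3*a - 28)/(a^2 + 5*a + 6)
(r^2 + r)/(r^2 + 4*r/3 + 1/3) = 3*r/(3*r + 1)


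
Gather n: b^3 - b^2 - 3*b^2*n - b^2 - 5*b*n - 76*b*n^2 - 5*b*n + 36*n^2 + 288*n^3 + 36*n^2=b^3 - 2*b^2 + 288*n^3 + n^2*(72 - 76*b) + n*(-3*b^2 - 10*b)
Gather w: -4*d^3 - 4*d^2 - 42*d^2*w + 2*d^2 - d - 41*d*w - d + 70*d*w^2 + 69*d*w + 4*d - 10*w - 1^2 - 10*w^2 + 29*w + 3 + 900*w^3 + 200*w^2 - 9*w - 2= -4*d^3 - 2*d^2 + 2*d + 900*w^3 + w^2*(70*d + 190) + w*(-42*d^2 + 28*d + 10)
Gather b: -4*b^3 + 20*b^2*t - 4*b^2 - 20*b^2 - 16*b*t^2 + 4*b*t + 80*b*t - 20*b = -4*b^3 + b^2*(20*t - 24) + b*(-16*t^2 + 84*t - 20)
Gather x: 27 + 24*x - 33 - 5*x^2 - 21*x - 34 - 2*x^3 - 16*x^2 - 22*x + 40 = -2*x^3 - 21*x^2 - 19*x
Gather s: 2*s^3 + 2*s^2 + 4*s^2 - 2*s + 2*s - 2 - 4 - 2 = 2*s^3 + 6*s^2 - 8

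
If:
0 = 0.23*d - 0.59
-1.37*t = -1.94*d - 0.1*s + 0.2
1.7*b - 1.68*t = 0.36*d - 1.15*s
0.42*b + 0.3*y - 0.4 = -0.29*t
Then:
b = -0.779274707022239*y - 1.95026459271979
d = 2.57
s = 1.28947125588262*y + 9.82727387252208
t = 0.0941219894804835*y + 4.20383147911142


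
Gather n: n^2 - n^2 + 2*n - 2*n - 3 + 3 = 0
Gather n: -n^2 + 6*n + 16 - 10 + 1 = -n^2 + 6*n + 7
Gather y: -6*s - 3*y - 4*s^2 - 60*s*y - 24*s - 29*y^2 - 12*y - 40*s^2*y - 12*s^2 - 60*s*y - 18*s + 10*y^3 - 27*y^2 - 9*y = -16*s^2 - 48*s + 10*y^3 - 56*y^2 + y*(-40*s^2 - 120*s - 24)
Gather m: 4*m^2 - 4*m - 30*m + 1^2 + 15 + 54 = 4*m^2 - 34*m + 70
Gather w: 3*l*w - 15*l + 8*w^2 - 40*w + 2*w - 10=-15*l + 8*w^2 + w*(3*l - 38) - 10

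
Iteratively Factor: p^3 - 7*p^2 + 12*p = (p - 3)*(p^2 - 4*p) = (p - 4)*(p - 3)*(p)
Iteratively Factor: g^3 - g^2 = (g)*(g^2 - g) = g^2*(g - 1)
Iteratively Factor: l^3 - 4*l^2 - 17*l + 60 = (l - 3)*(l^2 - l - 20) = (l - 3)*(l + 4)*(l - 5)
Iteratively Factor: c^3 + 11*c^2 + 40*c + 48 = (c + 3)*(c^2 + 8*c + 16) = (c + 3)*(c + 4)*(c + 4)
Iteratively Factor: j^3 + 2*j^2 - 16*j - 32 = (j - 4)*(j^2 + 6*j + 8) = (j - 4)*(j + 2)*(j + 4)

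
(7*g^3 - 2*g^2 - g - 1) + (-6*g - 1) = 7*g^3 - 2*g^2 - 7*g - 2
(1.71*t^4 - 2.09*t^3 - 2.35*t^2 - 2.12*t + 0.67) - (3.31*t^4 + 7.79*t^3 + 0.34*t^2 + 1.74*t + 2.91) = -1.6*t^4 - 9.88*t^3 - 2.69*t^2 - 3.86*t - 2.24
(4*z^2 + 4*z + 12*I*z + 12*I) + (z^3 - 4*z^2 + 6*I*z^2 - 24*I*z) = z^3 + 6*I*z^2 + 4*z - 12*I*z + 12*I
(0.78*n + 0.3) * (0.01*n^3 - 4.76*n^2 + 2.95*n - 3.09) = 0.0078*n^4 - 3.7098*n^3 + 0.873*n^2 - 1.5252*n - 0.927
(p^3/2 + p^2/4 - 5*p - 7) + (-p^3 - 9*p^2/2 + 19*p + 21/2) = -p^3/2 - 17*p^2/4 + 14*p + 7/2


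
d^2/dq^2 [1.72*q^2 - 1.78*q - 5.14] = 3.44000000000000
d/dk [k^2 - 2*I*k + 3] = 2*k - 2*I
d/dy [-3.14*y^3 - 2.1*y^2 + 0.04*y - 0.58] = -9.42*y^2 - 4.2*y + 0.04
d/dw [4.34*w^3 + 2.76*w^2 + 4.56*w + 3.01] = 13.02*w^2 + 5.52*w + 4.56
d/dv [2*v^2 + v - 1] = 4*v + 1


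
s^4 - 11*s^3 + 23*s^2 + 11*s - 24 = (s - 8)*(s - 3)*(s - 1)*(s + 1)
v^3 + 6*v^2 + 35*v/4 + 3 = (v + 1/2)*(v + 3/2)*(v + 4)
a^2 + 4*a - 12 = (a - 2)*(a + 6)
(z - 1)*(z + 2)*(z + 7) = z^3 + 8*z^2 + 5*z - 14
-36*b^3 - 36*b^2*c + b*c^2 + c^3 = (-6*b + c)*(b + c)*(6*b + c)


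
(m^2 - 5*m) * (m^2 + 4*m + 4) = m^4 - m^3 - 16*m^2 - 20*m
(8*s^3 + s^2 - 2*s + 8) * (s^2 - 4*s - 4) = 8*s^5 - 31*s^4 - 38*s^3 + 12*s^2 - 24*s - 32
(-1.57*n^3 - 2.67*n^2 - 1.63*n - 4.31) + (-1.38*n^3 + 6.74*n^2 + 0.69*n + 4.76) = -2.95*n^3 + 4.07*n^2 - 0.94*n + 0.45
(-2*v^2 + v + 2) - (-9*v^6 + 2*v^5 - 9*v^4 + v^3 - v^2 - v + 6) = 9*v^6 - 2*v^5 + 9*v^4 - v^3 - v^2 + 2*v - 4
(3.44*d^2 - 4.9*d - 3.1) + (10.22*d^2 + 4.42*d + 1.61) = 13.66*d^2 - 0.48*d - 1.49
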